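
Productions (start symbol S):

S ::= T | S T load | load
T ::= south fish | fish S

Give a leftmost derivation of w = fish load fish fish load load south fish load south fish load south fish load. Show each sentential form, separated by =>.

S => T => fish S => fish S T load => fish S T load T load => fish S T load T load T load => fish S T load T load T load T load => fish load T load T load T load T load => fish load fish S load T load T load T load => fish load fish T load T load T load T load => fish load fish fish S load T load T load T load => fish load fish fish load load T load T load T load => fish load fish fish load load south fish load T load T load => fish load fish fish load load south fish load south fish load T load => fish load fish fish load load south fish load south fish load south fish load

S => T   [S ::= T]
T => fish S   [T ::= fish S]
fish S => fish S T load   [S ::= S T load]
fish S T load => fish S T load T load   [S ::= S T load]
fish S T load T load => fish S T load T load T load   [S ::= S T load]
fish S T load T load T load => fish S T load T load T load T load   [S ::= S T load]
fish S T load T load T load T load => fish load T load T load T load T load   [S ::= load]
fish load T load T load T load T load => fish load fish S load T load T load T load   [T ::= fish S]
fish load fish S load T load T load T load => fish load fish T load T load T load T load   [S ::= T]
fish load fish T load T load T load T load => fish load fish fish S load T load T load T load   [T ::= fish S]
fish load fish fish S load T load T load T load => fish load fish fish load load T load T load T load   [S ::= load]
fish load fish fish load load T load T load T load => fish load fish fish load load south fish load T load T load   [T ::= south fish]
fish load fish fish load load south fish load T load T load => fish load fish fish load load south fish load south fish load T load   [T ::= south fish]
fish load fish fish load load south fish load south fish load T load => fish load fish fish load load south fish load south fish load south fish load   [T ::= south fish]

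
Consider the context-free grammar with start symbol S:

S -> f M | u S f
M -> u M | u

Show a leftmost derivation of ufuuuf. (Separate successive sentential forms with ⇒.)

S⇒uSf⇒ufMf⇒ufuMf⇒ufuuMf⇒ufuuuf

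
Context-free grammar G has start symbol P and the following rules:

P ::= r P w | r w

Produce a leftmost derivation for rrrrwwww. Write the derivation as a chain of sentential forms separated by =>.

P => rPw   [P ::= r P w]
rPw => rrPww   [P ::= r P w]
rrPww => rrrPwww   [P ::= r P w]
rrrPwww => rrrrwwww   [P ::= r w]

P => rPw => rrPww => rrrPwww => rrrrwwww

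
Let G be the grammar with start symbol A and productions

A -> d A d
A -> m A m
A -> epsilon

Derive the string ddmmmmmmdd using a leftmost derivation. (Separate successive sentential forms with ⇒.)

A ⇒ dAd ⇒ ddAdd ⇒ ddmAmdd ⇒ ddmmAmmdd ⇒ ddmmmAmmmdd ⇒ ddmmmmmmdd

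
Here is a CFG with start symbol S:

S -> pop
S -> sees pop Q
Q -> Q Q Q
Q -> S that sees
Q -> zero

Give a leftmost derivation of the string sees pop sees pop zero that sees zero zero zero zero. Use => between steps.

S => sees pop Q   [S -> sees pop Q]
sees pop Q => sees pop Q Q Q   [Q -> Q Q Q]
sees pop Q Q Q => sees pop Q Q Q Q Q   [Q -> Q Q Q]
sees pop Q Q Q Q Q => sees pop S that sees Q Q Q Q   [Q -> S that sees]
sees pop S that sees Q Q Q Q => sees pop sees pop Q that sees Q Q Q Q   [S -> sees pop Q]
sees pop sees pop Q that sees Q Q Q Q => sees pop sees pop zero that sees Q Q Q Q   [Q -> zero]
sees pop sees pop zero that sees Q Q Q Q => sees pop sees pop zero that sees zero Q Q Q   [Q -> zero]
sees pop sees pop zero that sees zero Q Q Q => sees pop sees pop zero that sees zero zero Q Q   [Q -> zero]
sees pop sees pop zero that sees zero zero Q Q => sees pop sees pop zero that sees zero zero zero Q   [Q -> zero]
sees pop sees pop zero that sees zero zero zero Q => sees pop sees pop zero that sees zero zero zero zero   [Q -> zero]

S => sees pop Q => sees pop Q Q Q => sees pop Q Q Q Q Q => sees pop S that sees Q Q Q Q => sees pop sees pop Q that sees Q Q Q Q => sees pop sees pop zero that sees Q Q Q Q => sees pop sees pop zero that sees zero Q Q Q => sees pop sees pop zero that sees zero zero Q Q => sees pop sees pop zero that sees zero zero zero Q => sees pop sees pop zero that sees zero zero zero zero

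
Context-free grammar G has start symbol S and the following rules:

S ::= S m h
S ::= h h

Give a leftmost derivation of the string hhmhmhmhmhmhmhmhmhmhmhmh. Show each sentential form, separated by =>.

S => Smh   [S ::= S m h]
Smh => Smhmh   [S ::= S m h]
Smhmh => Smhmhmh   [S ::= S m h]
Smhmhmh => Smhmhmhmh   [S ::= S m h]
Smhmhmhmh => Smhmhmhmhmh   [S ::= S m h]
Smhmhmhmhmh => Smhmhmhmhmhmh   [S ::= S m h]
Smhmhmhmhmhmh => Smhmhmhmhmhmhmh   [S ::= S m h]
Smhmhmhmhmhmhmh => Smhmhmhmhmhmhmhmh   [S ::= S m h]
Smhmhmhmhmhmhmhmh => Smhmhmhmhmhmhmhmhmh   [S ::= S m h]
Smhmhmhmhmhmhmhmhmh => Smhmhmhmhmhmhmhmhmhmh   [S ::= S m h]
Smhmhmhmhmhmhmhmhmhmh => Smhmhmhmhmhmhmhmhmhmhmh   [S ::= S m h]
Smhmhmhmhmhmhmhmhmhmhmh => hhmhmhmhmhmhmhmhmhmhmhmh   [S ::= h h]

S=>Smh=>Smhmh=>Smhmhmh=>Smhmhmhmh=>Smhmhmhmhmh=>Smhmhmhmhmhmh=>Smhmhmhmhmhmhmh=>Smhmhmhmhmhmhmhmh=>Smhmhmhmhmhmhmhmhmh=>Smhmhmhmhmhmhmhmhmhmh=>Smhmhmhmhmhmhmhmhmhmhmh=>hhmhmhmhmhmhmhmhmhmhmhmh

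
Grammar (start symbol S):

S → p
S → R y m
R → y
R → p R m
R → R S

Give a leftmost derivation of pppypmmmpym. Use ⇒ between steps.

S ⇒ Rym ⇒ RSym ⇒ pRmSym ⇒ ppRmmSym ⇒ pppRmmmSym ⇒ pppRSmmmSym ⇒ pppySmmmSym ⇒ pppypmmmSym ⇒ pppypmmmpym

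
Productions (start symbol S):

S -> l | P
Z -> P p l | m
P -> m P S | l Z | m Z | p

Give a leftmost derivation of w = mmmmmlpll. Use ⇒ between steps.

S⇒P⇒mPS⇒mmZS⇒mmPplS⇒mmmPSplS⇒mmmmZSplS⇒mmmmmSplS⇒mmmmmlplS⇒mmmmmlpll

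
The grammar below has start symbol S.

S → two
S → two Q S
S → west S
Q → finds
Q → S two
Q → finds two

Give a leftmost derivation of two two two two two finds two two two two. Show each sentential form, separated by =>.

S => two Q S => two S two S => two two two S => two two two two Q S => two two two two S two S => two two two two two Q S two S => two two two two two finds two S two S => two two two two two finds two two two S => two two two two two finds two two two two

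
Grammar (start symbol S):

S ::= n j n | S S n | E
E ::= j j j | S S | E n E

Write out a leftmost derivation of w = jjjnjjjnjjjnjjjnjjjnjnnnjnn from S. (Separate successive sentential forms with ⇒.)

S⇒SSn⇒SSnSn⇒ESnSn⇒EnESnSn⇒EnEnESnSn⇒EnEnEnESnSn⇒EnEnEnEnESnSn⇒jjjnEnEnEnESnSn⇒jjjnjjjnEnEnESnSn⇒jjjnjjjnjjjnEnESnSn⇒jjjnjjjnjjjnjjjnESnSn⇒jjjnjjjnjjjnjjjnjjjSnSn⇒jjjnjjjnjjjnjjjnjjjnjnnSn⇒jjjnjjjnjjjnjjjnjjjnjnnnjnn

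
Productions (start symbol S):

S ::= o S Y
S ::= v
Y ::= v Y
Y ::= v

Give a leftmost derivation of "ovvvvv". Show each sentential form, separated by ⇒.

S ⇒ oSY ⇒ ovY ⇒ ovvY ⇒ ovvvY ⇒ ovvvvY ⇒ ovvvvv

S ⇒ oSY   [S ::= o S Y]
oSY ⇒ ovY   [S ::= v]
ovY ⇒ ovvY   [Y ::= v Y]
ovvY ⇒ ovvvY   [Y ::= v Y]
ovvvY ⇒ ovvvvY   [Y ::= v Y]
ovvvvY ⇒ ovvvvv   [Y ::= v]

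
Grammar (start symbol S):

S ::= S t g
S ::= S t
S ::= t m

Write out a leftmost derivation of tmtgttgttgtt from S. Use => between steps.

S => St => Stt => Stgtt => Sttgtt => Stgttgtt => Sttgttgtt => Stgttgttgtt => tmtgttgttgtt

S => St   [S ::= S t]
St => Stt   [S ::= S t]
Stt => Stgtt   [S ::= S t g]
Stgtt => Sttgtt   [S ::= S t]
Sttgtt => Stgttgtt   [S ::= S t g]
Stgttgtt => Sttgttgtt   [S ::= S t]
Sttgttgtt => Stgttgttgtt   [S ::= S t g]
Stgttgttgtt => tmtgttgttgtt   [S ::= t m]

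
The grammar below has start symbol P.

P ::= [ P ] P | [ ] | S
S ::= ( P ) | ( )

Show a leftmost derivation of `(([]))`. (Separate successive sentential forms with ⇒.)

P⇒S⇒(P)⇒(S)⇒((P))⇒(([]))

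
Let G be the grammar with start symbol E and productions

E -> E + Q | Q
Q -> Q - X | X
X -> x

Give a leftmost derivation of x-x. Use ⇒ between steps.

E ⇒ Q   [E -> Q]
Q ⇒ Q-X   [Q -> Q - X]
Q-X ⇒ X-X   [Q -> X]
X-X ⇒ x-X   [X -> x]
x-X ⇒ x-x   [X -> x]

E⇒Q⇒Q-X⇒X-X⇒x-X⇒x-x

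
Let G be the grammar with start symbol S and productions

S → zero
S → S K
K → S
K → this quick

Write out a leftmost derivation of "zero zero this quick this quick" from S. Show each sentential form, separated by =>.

S => S K   [S → S K]
S K => S K K   [S → S K]
S K K => zero K K   [S → zero]
zero K K => zero S K   [K → S]
zero S K => zero S K K   [S → S K]
zero S K K => zero zero K K   [S → zero]
zero zero K K => zero zero this quick K   [K → this quick]
zero zero this quick K => zero zero this quick this quick   [K → this quick]

S => S K => S K K => zero K K => zero S K => zero S K K => zero zero K K => zero zero this quick K => zero zero this quick this quick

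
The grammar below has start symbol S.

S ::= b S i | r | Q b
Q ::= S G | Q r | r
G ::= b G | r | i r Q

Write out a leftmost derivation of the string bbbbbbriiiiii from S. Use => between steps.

S => bSi => bbSii => bbbSiii => bbbbSiiii => bbbbbSiiiii => bbbbbbSiiiiii => bbbbbbriiiiii

S => bSi   [S ::= b S i]
bSi => bbSii   [S ::= b S i]
bbSii => bbbSiii   [S ::= b S i]
bbbSiii => bbbbSiiii   [S ::= b S i]
bbbbSiiii => bbbbbSiiiii   [S ::= b S i]
bbbbbSiiiii => bbbbbbSiiiiii   [S ::= b S i]
bbbbbbSiiiiii => bbbbbbriiiiii   [S ::= r]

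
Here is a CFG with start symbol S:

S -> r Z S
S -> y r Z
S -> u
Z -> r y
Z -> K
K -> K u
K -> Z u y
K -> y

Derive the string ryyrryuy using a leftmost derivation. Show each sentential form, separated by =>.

S => rZS   [S -> r Z S]
rZS => rKS   [Z -> K]
rKS => ryS   [K -> y]
ryS => ryyrZ   [S -> y r Z]
ryyrZ => ryyrK   [Z -> K]
ryyrK => ryyrZuy   [K -> Z u y]
ryyrZuy => ryyrryuy   [Z -> r y]

S => rZS => rKS => ryS => ryyrZ => ryyrK => ryyrZuy => ryyrryuy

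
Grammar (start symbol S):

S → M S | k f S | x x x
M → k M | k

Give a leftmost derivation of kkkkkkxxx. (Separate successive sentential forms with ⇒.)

S ⇒ MS ⇒ kMS ⇒ kkS ⇒ kkMS ⇒ kkkMS ⇒ kkkkMS ⇒ kkkkkMS ⇒ kkkkkkS ⇒ kkkkkkxxx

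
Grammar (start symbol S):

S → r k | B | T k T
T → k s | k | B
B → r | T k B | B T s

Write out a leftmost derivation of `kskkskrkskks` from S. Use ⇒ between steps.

S ⇒ TkT ⇒ BkT ⇒ TkBkT ⇒ kskBkT ⇒ kskBTskT ⇒ kskTkBTskT ⇒ kskkskBTskT ⇒ kskkskrTskT ⇒ kskkskrkskT ⇒ kskkskrkskks

S ⇒ TkT   [S → T k T]
TkT ⇒ BkT   [T → B]
BkT ⇒ TkBkT   [B → T k B]
TkBkT ⇒ kskBkT   [T → k s]
kskBkT ⇒ kskBTskT   [B → B T s]
kskBTskT ⇒ kskTkBTskT   [B → T k B]
kskTkBTskT ⇒ kskkskBTskT   [T → k s]
kskkskBTskT ⇒ kskkskrTskT   [B → r]
kskkskrTskT ⇒ kskkskrkskT   [T → k]
kskkskrkskT ⇒ kskkskrkskks   [T → k s]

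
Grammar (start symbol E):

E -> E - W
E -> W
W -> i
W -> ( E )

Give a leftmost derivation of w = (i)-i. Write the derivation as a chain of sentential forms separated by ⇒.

E ⇒ E-W   [E -> E - W]
E-W ⇒ W-W   [E -> W]
W-W ⇒ (E)-W   [W -> ( E )]
(E)-W ⇒ (W)-W   [E -> W]
(W)-W ⇒ (i)-W   [W -> i]
(i)-W ⇒ (i)-i   [W -> i]

E⇒E-W⇒W-W⇒(E)-W⇒(W)-W⇒(i)-W⇒(i)-i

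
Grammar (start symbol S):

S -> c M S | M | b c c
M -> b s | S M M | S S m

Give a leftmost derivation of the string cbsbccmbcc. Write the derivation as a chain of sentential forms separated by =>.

S => cMS   [S -> c M S]
cMS => cSSmS   [M -> S S m]
cSSmS => cMSmS   [S -> M]
cMSmS => cbsSmS   [M -> b s]
cbsSmS => cbsbccmS   [S -> b c c]
cbsbccmS => cbsbccmbcc   [S -> b c c]

S => cMS => cSSmS => cMSmS => cbsSmS => cbsbccmS => cbsbccmbcc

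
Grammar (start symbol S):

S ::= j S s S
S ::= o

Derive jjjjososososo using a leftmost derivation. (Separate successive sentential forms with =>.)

S => jSsS => jjSsSsS => jjjSsSsSsS => jjjjSsSsSsSsS => jjjjosSsSsSsS => jjjjososSsSsS => jjjjosososSsS => jjjjososososS => jjjjososososo

S => jSsS   [S ::= j S s S]
jSsS => jjSsSsS   [S ::= j S s S]
jjSsSsS => jjjSsSsSsS   [S ::= j S s S]
jjjSsSsSsS => jjjjSsSsSsSsS   [S ::= j S s S]
jjjjSsSsSsSsS => jjjjosSsSsSsS   [S ::= o]
jjjjosSsSsSsS => jjjjososSsSsS   [S ::= o]
jjjjososSsSsS => jjjjosososSsS   [S ::= o]
jjjjosososSsS => jjjjososososS   [S ::= o]
jjjjososososS => jjjjososososo   [S ::= o]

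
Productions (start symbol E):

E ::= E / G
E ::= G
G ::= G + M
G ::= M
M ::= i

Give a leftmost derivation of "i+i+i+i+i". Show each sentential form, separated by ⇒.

E ⇒ G ⇒ G+M ⇒ G+M+M ⇒ G+M+M+M ⇒ G+M+M+M+M ⇒ M+M+M+M+M ⇒ i+M+M+M+M ⇒ i+i+M+M+M ⇒ i+i+i+M+M ⇒ i+i+i+i+M ⇒ i+i+i+i+i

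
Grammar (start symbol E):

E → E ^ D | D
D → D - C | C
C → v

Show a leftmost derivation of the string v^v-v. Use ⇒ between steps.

E ⇒ E^D ⇒ D^D ⇒ C^D ⇒ v^D ⇒ v^D-C ⇒ v^C-C ⇒ v^v-C ⇒ v^v-v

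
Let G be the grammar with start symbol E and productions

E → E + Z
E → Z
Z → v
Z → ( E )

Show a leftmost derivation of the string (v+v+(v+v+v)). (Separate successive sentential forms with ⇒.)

E⇒Z⇒(E)⇒(E+Z)⇒(E+Z+Z)⇒(Z+Z+Z)⇒(v+Z+Z)⇒(v+v+Z)⇒(v+v+(E))⇒(v+v+(E+Z))⇒(v+v+(E+Z+Z))⇒(v+v+(Z+Z+Z))⇒(v+v+(v+Z+Z))⇒(v+v+(v+v+Z))⇒(v+v+(v+v+v))

E ⇒ Z   [E → Z]
Z ⇒ (E)   [Z → ( E )]
(E) ⇒ (E+Z)   [E → E + Z]
(E+Z) ⇒ (E+Z+Z)   [E → E + Z]
(E+Z+Z) ⇒ (Z+Z+Z)   [E → Z]
(Z+Z+Z) ⇒ (v+Z+Z)   [Z → v]
(v+Z+Z) ⇒ (v+v+Z)   [Z → v]
(v+v+Z) ⇒ (v+v+(E))   [Z → ( E )]
(v+v+(E)) ⇒ (v+v+(E+Z))   [E → E + Z]
(v+v+(E+Z)) ⇒ (v+v+(E+Z+Z))   [E → E + Z]
(v+v+(E+Z+Z)) ⇒ (v+v+(Z+Z+Z))   [E → Z]
(v+v+(Z+Z+Z)) ⇒ (v+v+(v+Z+Z))   [Z → v]
(v+v+(v+Z+Z)) ⇒ (v+v+(v+v+Z))   [Z → v]
(v+v+(v+v+Z)) ⇒ (v+v+(v+v+v))   [Z → v]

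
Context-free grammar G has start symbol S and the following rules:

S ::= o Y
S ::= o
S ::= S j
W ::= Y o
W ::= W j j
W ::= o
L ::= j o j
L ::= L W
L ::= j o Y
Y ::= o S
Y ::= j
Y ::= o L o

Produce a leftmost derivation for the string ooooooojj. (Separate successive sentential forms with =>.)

S => Sj   [S ::= S j]
Sj => oYj   [S ::= o Y]
oYj => ooSj   [Y ::= o S]
ooSj => ooSjj   [S ::= S j]
ooSjj => oooYjj   [S ::= o Y]
oooYjj => ooooSjj   [Y ::= o S]
ooooSjj => oooooYjj   [S ::= o Y]
oooooYjj => ooooooSjj   [Y ::= o S]
ooooooSjj => ooooooojj   [S ::= o]

S => Sj => oYj => ooSj => ooSjj => oooYjj => ooooSjj => oooooYjj => ooooooSjj => ooooooojj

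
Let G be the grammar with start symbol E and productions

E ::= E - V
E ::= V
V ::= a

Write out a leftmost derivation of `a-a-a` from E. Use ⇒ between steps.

E ⇒ E-V ⇒ E-V-V ⇒ V-V-V ⇒ a-V-V ⇒ a-a-V ⇒ a-a-a

E ⇒ E-V   [E ::= E - V]
E-V ⇒ E-V-V   [E ::= E - V]
E-V-V ⇒ V-V-V   [E ::= V]
V-V-V ⇒ a-V-V   [V ::= a]
a-V-V ⇒ a-a-V   [V ::= a]
a-a-V ⇒ a-a-a   [V ::= a]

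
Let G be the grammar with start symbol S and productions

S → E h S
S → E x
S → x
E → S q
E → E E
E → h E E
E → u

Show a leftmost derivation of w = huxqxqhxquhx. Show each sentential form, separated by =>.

S=>EhS=>hEEhS=>hSqEhS=>hEhSqEhS=>hSqhSqEhS=>hExqhSqEhS=>hSqxqhSqEhS=>hExqxqhSqEhS=>huxqxqhSqEhS=>huxqxqhxqEhS=>huxqxqhxquhS=>huxqxqhxquhx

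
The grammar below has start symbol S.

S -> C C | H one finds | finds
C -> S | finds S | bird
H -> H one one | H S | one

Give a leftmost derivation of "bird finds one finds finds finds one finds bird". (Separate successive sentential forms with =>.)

S => C C   [S -> C C]
C C => bird C   [C -> bird]
bird C => bird finds S   [C -> finds S]
bird finds S => bird finds C C   [S -> C C]
bird finds C C => bird finds S C   [C -> S]
bird finds S C => bird finds H one finds C   [S -> H one finds]
bird finds H one finds C => bird finds H S one finds C   [H -> H S]
bird finds H S one finds C => bird finds H S S one finds C   [H -> H S]
bird finds H S S one finds C => bird finds H S S S one finds C   [H -> H S]
bird finds H S S S one finds C => bird finds one S S S one finds C   [H -> one]
bird finds one S S S one finds C => bird finds one finds S S one finds C   [S -> finds]
bird finds one finds S S one finds C => bird finds one finds finds S one finds C   [S -> finds]
bird finds one finds finds S one finds C => bird finds one finds finds finds one finds C   [S -> finds]
bird finds one finds finds finds one finds C => bird finds one finds finds finds one finds bird   [C -> bird]

S => C C => bird C => bird finds S => bird finds C C => bird finds S C => bird finds H one finds C => bird finds H S one finds C => bird finds H S S one finds C => bird finds H S S S one finds C => bird finds one S S S one finds C => bird finds one finds S S one finds C => bird finds one finds finds S one finds C => bird finds one finds finds finds one finds C => bird finds one finds finds finds one finds bird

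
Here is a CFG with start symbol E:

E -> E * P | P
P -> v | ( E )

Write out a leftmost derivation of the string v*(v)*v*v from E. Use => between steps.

E => E*P   [E -> E * P]
E*P => E*P*P   [E -> E * P]
E*P*P => E*P*P*P   [E -> E * P]
E*P*P*P => P*P*P*P   [E -> P]
P*P*P*P => v*P*P*P   [P -> v]
v*P*P*P => v*(E)*P*P   [P -> ( E )]
v*(E)*P*P => v*(P)*P*P   [E -> P]
v*(P)*P*P => v*(v)*P*P   [P -> v]
v*(v)*P*P => v*(v)*v*P   [P -> v]
v*(v)*v*P => v*(v)*v*v   [P -> v]

E => E*P => E*P*P => E*P*P*P => P*P*P*P => v*P*P*P => v*(E)*P*P => v*(P)*P*P => v*(v)*P*P => v*(v)*v*P => v*(v)*v*v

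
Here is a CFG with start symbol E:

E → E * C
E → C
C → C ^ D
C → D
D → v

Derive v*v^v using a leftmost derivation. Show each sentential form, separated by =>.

E=>E*C=>C*C=>D*C=>v*C=>v*C^D=>v*D^D=>v*v^D=>v*v^v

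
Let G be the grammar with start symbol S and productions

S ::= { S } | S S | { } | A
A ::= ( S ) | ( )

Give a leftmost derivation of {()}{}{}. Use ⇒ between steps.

S ⇒ SS   [S ::= S S]
SS ⇒ {S}S   [S ::= { S }]
{S}S ⇒ {A}S   [S ::= A]
{A}S ⇒ {()}S   [A ::= ( )]
{()}S ⇒ {()}SS   [S ::= S S]
{()}SS ⇒ {()}{}S   [S ::= { }]
{()}{}S ⇒ {()}{}{}   [S ::= { }]

S ⇒ SS ⇒ {S}S ⇒ {A}S ⇒ {()}S ⇒ {()}SS ⇒ {()}{}S ⇒ {()}{}{}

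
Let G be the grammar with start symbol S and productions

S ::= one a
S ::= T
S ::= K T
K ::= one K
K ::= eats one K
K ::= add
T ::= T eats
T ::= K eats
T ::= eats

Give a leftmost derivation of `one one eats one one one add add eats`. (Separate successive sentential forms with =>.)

S => K T => one K T => one one K T => one one eats one K T => one one eats one one K T => one one eats one one one K T => one one eats one one one add T => one one eats one one one add K eats => one one eats one one one add add eats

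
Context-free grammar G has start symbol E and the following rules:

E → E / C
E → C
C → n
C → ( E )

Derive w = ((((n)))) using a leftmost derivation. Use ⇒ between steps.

E ⇒ C   [E → C]
C ⇒ (E)   [C → ( E )]
(E) ⇒ (C)   [E → C]
(C) ⇒ ((E))   [C → ( E )]
((E)) ⇒ ((C))   [E → C]
((C)) ⇒ (((E)))   [C → ( E )]
(((E))) ⇒ (((C)))   [E → C]
(((C))) ⇒ ((((E))))   [C → ( E )]
((((E)))) ⇒ ((((C))))   [E → C]
((((C)))) ⇒ ((((n))))   [C → n]

E ⇒ C ⇒ (E) ⇒ (C) ⇒ ((E)) ⇒ ((C)) ⇒ (((E))) ⇒ (((C))) ⇒ ((((E)))) ⇒ ((((C)))) ⇒ ((((n))))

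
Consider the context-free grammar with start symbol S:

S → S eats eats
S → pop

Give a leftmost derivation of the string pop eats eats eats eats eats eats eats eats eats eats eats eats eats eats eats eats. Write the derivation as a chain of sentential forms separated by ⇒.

S ⇒ S eats eats   [S → S eats eats]
S eats eats ⇒ S eats eats eats eats   [S → S eats eats]
S eats eats eats eats ⇒ S eats eats eats eats eats eats   [S → S eats eats]
S eats eats eats eats eats eats ⇒ S eats eats eats eats eats eats eats eats   [S → S eats eats]
S eats eats eats eats eats eats eats eats ⇒ S eats eats eats eats eats eats eats eats eats eats   [S → S eats eats]
S eats eats eats eats eats eats eats eats eats eats ⇒ S eats eats eats eats eats eats eats eats eats eats eats eats   [S → S eats eats]
S eats eats eats eats eats eats eats eats eats eats eats eats ⇒ S eats eats eats eats eats eats eats eats eats eats eats eats eats eats   [S → S eats eats]
S eats eats eats eats eats eats eats eats eats eats eats eats eats eats ⇒ S eats eats eats eats eats eats eats eats eats eats eats eats eats eats eats eats   [S → S eats eats]
S eats eats eats eats eats eats eats eats eats eats eats eats eats eats eats eats ⇒ pop eats eats eats eats eats eats eats eats eats eats eats eats eats eats eats eats   [S → pop]

S ⇒ S eats eats ⇒ S eats eats eats eats ⇒ S eats eats eats eats eats eats ⇒ S eats eats eats eats eats eats eats eats ⇒ S eats eats eats eats eats eats eats eats eats eats ⇒ S eats eats eats eats eats eats eats eats eats eats eats eats ⇒ S eats eats eats eats eats eats eats eats eats eats eats eats eats eats ⇒ S eats eats eats eats eats eats eats eats eats eats eats eats eats eats eats eats ⇒ pop eats eats eats eats eats eats eats eats eats eats eats eats eats eats eats eats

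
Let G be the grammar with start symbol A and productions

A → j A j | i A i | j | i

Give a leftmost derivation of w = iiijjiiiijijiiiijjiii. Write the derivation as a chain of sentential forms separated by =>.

A => iAi   [A → i A i]
iAi => iiAii   [A → i A i]
iiAii => iiiAiii   [A → i A i]
iiiAiii => iiijAjiii   [A → j A j]
iiijAjiii => iiijjAjjiii   [A → j A j]
iiijjAjjiii => iiijjiAijjiii   [A → i A i]
iiijjiAijjiii => iiijjiiAiijjiii   [A → i A i]
iiijjiiAiijjiii => iiijjiiiAiiijjiii   [A → i A i]
iiijjiiiAiiijjiii => iiijjiiiiAiiiijjiii   [A → i A i]
iiijjiiiiAiiiijjiii => iiijjiiiijAjiiiijjiii   [A → j A j]
iiijjiiiijAjiiiijjiii => iiijjiiiijijiiiijjiii   [A → i]

A => iAi => iiAii => iiiAiii => iiijAjiii => iiijjAjjiii => iiijjiAijjiii => iiijjiiAiijjiii => iiijjiiiAiiijjiii => iiijjiiiiAiiiijjiii => iiijjiiiijAjiiiijjiii => iiijjiiiijijiiiijjiii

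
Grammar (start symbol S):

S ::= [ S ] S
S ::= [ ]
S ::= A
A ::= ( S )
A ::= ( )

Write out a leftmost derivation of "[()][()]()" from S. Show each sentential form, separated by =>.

S => [S]S   [S ::= [ S ] S]
[S]S => [A]S   [S ::= A]
[A]S => [()]S   [A ::= ( )]
[()]S => [()][S]S   [S ::= [ S ] S]
[()][S]S => [()][A]S   [S ::= A]
[()][A]S => [()][()]S   [A ::= ( )]
[()][()]S => [()][()]A   [S ::= A]
[()][()]A => [()][()]()   [A ::= ( )]

S => [S]S => [A]S => [()]S => [()][S]S => [()][A]S => [()][()]S => [()][()]A => [()][()]()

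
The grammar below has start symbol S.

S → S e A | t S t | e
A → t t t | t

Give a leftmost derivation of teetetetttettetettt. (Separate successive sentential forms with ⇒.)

S ⇒ SeA ⇒ SeAeA ⇒ tSteAeA ⇒ tSeAteAeA ⇒ tSeAeAteAeA ⇒ tSeAeAeAteAeA ⇒ tSeAeAeAeAteAeA ⇒ teeAeAeAeAteAeA ⇒ teeteAeAeAteAeA ⇒ teeteteAeAteAeA ⇒ teetetettteAteAeA ⇒ teetetetttetteAeA ⇒ teetetetttetteteA ⇒ teetetetttettetettt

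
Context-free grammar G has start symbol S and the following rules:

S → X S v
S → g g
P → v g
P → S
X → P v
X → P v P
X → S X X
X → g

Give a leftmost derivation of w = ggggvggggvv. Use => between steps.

S => XSv   [S → X S v]
XSv => gSv   [X → g]
gSv => gXSvv   [S → X S v]
gXSvv => gSXXSvv   [X → S X X]
gSXXSvv => gXSvXXSvv   [S → X S v]
gXSvXXSvv => ggSvXXSvv   [X → g]
ggSvXXSvv => ggggvXXSvv   [S → g g]
ggggvXXSvv => ggggvgXSvv   [X → g]
ggggvgXSvv => ggggvggSvv   [X → g]
ggggvggSvv => ggggvggggvv   [S → g g]

S => XSv => gSv => gXSvv => gSXXSvv => gXSvXXSvv => ggSvXXSvv => ggggvXXSvv => ggggvgXSvv => ggggvggSvv => ggggvggggvv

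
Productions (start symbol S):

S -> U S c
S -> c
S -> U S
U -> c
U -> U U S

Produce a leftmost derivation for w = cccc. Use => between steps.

S=>US=>UUSS=>cUSS=>ccSS=>cccS=>cccc

S => US   [S -> U S]
US => UUSS   [U -> U U S]
UUSS => cUSS   [U -> c]
cUSS => ccSS   [U -> c]
ccSS => cccS   [S -> c]
cccS => cccc   [S -> c]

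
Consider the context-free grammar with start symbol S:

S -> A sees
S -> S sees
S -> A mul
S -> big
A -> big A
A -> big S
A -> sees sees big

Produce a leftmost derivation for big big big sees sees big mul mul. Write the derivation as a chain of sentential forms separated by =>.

S => A mul => big A mul => big big S mul => big big A mul mul => big big big A mul mul => big big big sees sees big mul mul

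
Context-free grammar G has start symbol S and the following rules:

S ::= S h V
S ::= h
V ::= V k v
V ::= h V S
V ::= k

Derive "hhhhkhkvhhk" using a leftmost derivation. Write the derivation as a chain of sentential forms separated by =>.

S => ShV => ShVhV => hhVhV => hhhVShV => hhhVkvShV => hhhhVSkvShV => hhhhkSkvShV => hhhhkhkvShV => hhhhkhkvhhV => hhhhkhkvhhk

S => ShV   [S ::= S h V]
ShV => ShVhV   [S ::= S h V]
ShVhV => hhVhV   [S ::= h]
hhVhV => hhhVShV   [V ::= h V S]
hhhVShV => hhhVkvShV   [V ::= V k v]
hhhVkvShV => hhhhVSkvShV   [V ::= h V S]
hhhhVSkvShV => hhhhkSkvShV   [V ::= k]
hhhhkSkvShV => hhhhkhkvShV   [S ::= h]
hhhhkhkvShV => hhhhkhkvhhV   [S ::= h]
hhhhkhkvhhV => hhhhkhkvhhk   [V ::= k]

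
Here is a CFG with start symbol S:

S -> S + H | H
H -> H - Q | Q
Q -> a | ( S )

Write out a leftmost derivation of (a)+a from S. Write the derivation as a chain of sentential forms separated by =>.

S=>S+H=>H+H=>Q+H=>(S)+H=>(H)+H=>(Q)+H=>(a)+H=>(a)+Q=>(a)+a

S => S+H   [S -> S + H]
S+H => H+H   [S -> H]
H+H => Q+H   [H -> Q]
Q+H => (S)+H   [Q -> ( S )]
(S)+H => (H)+H   [S -> H]
(H)+H => (Q)+H   [H -> Q]
(Q)+H => (a)+H   [Q -> a]
(a)+H => (a)+Q   [H -> Q]
(a)+Q => (a)+a   [Q -> a]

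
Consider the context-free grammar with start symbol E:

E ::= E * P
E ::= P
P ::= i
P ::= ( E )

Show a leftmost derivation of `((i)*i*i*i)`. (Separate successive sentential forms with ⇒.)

E ⇒ P ⇒ (E) ⇒ (E*P) ⇒ (E*P*P) ⇒ (E*P*P*P) ⇒ (P*P*P*P) ⇒ ((E)*P*P*P) ⇒ ((P)*P*P*P) ⇒ ((i)*P*P*P) ⇒ ((i)*i*P*P) ⇒ ((i)*i*i*P) ⇒ ((i)*i*i*i)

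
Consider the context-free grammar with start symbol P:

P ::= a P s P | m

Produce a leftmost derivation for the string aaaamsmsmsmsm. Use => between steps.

P => aPsP   [P ::= a P s P]
aPsP => aaPsPsP   [P ::= a P s P]
aaPsPsP => aaaPsPsPsP   [P ::= a P s P]
aaaPsPsPsP => aaaaPsPsPsPsP   [P ::= a P s P]
aaaaPsPsPsPsP => aaaamsPsPsPsP   [P ::= m]
aaaamsPsPsPsP => aaaamsmsPsPsP   [P ::= m]
aaaamsmsPsPsP => aaaamsmsmsPsP   [P ::= m]
aaaamsmsmsPsP => aaaamsmsmsmsP   [P ::= m]
aaaamsmsmsmsP => aaaamsmsmsmsm   [P ::= m]

P=>aPsP=>aaPsPsP=>aaaPsPsPsP=>aaaaPsPsPsPsP=>aaaamsPsPsPsP=>aaaamsmsPsPsP=>aaaamsmsmsPsP=>aaaamsmsmsmsP=>aaaamsmsmsmsm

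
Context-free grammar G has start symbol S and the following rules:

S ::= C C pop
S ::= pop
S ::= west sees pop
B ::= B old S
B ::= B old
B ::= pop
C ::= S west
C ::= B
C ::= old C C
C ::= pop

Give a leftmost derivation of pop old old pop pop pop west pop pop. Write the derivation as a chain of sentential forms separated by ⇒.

S ⇒ C C pop ⇒ S west C pop ⇒ C C pop west C pop ⇒ B C pop west C pop ⇒ B old S C pop west C pop ⇒ B old old S C pop west C pop ⇒ pop old old S C pop west C pop ⇒ pop old old pop C pop west C pop ⇒ pop old old pop pop pop west C pop ⇒ pop old old pop pop pop west pop pop

S ⇒ C C pop   [S ::= C C pop]
C C pop ⇒ S west C pop   [C ::= S west]
S west C pop ⇒ C C pop west C pop   [S ::= C C pop]
C C pop west C pop ⇒ B C pop west C pop   [C ::= B]
B C pop west C pop ⇒ B old S C pop west C pop   [B ::= B old S]
B old S C pop west C pop ⇒ B old old S C pop west C pop   [B ::= B old]
B old old S C pop west C pop ⇒ pop old old S C pop west C pop   [B ::= pop]
pop old old S C pop west C pop ⇒ pop old old pop C pop west C pop   [S ::= pop]
pop old old pop C pop west C pop ⇒ pop old old pop pop pop west C pop   [C ::= pop]
pop old old pop pop pop west C pop ⇒ pop old old pop pop pop west pop pop   [C ::= pop]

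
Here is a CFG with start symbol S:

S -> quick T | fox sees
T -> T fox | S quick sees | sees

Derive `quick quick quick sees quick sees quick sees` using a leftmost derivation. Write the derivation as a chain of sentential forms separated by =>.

S => quick T => quick S quick sees => quick quick T quick sees => quick quick S quick sees quick sees => quick quick quick T quick sees quick sees => quick quick quick sees quick sees quick sees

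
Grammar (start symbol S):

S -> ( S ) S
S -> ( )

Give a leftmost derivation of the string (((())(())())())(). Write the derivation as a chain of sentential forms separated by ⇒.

S ⇒ (S)S ⇒ ((S)S)S ⇒ (((S)S)S)S ⇒ (((())S)S)S ⇒ (((())(S)S)S)S ⇒ (((())(())S)S)S ⇒ (((())(())())S)S ⇒ (((())(())())())S ⇒ (((())(())())())()

S ⇒ (S)S   [S -> ( S ) S]
(S)S ⇒ ((S)S)S   [S -> ( S ) S]
((S)S)S ⇒ (((S)S)S)S   [S -> ( S ) S]
(((S)S)S)S ⇒ (((())S)S)S   [S -> ( )]
(((())S)S)S ⇒ (((())(S)S)S)S   [S -> ( S ) S]
(((())(S)S)S)S ⇒ (((())(())S)S)S   [S -> ( )]
(((())(())S)S)S ⇒ (((())(())())S)S   [S -> ( )]
(((())(())())S)S ⇒ (((())(())())())S   [S -> ( )]
(((())(())())())S ⇒ (((())(())())())()   [S -> ( )]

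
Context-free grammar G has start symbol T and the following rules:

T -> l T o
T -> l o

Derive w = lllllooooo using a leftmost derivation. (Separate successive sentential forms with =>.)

T => lTo => llToo => lllTooo => llllToooo => lllllooooo

T => lTo   [T -> l T o]
lTo => llToo   [T -> l T o]
llToo => lllTooo   [T -> l T o]
lllTooo => llllToooo   [T -> l T o]
llllToooo => lllllooooo   [T -> l o]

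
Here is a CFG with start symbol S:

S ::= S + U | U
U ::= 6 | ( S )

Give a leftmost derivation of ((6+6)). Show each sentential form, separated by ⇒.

S⇒U⇒(S)⇒(U)⇒((S))⇒((S+U))⇒((U+U))⇒((6+U))⇒((6+6))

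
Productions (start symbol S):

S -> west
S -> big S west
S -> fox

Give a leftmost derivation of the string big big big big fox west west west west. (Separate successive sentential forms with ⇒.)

S ⇒ big S west   [S -> big S west]
big S west ⇒ big big S west west   [S -> big S west]
big big S west west ⇒ big big big S west west west   [S -> big S west]
big big big S west west west ⇒ big big big big S west west west west   [S -> big S west]
big big big big S west west west west ⇒ big big big big fox west west west west   [S -> fox]

S ⇒ big S west ⇒ big big S west west ⇒ big big big S west west west ⇒ big big big big S west west west west ⇒ big big big big fox west west west west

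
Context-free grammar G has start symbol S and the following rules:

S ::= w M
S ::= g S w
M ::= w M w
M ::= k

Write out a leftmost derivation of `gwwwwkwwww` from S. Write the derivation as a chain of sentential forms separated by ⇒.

S ⇒ gSw ⇒ gwMw ⇒ gwwMww ⇒ gwwwMwww ⇒ gwwwwMwwww ⇒ gwwwwkwwww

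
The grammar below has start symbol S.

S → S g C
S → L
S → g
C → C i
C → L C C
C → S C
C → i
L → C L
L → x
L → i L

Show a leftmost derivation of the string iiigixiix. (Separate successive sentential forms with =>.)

S => L => iL => iiL => iiCL => iiLCCL => iiiLCCL => iiiCLCCL => iiiSCLCCL => iiigCLCCL => iiigiLCCL => iiigixCCL => iiigixiCL => iiigixiiL => iiigixiix

S => L   [S → L]
L => iL   [L → i L]
iL => iiL   [L → i L]
iiL => iiCL   [L → C L]
iiCL => iiLCCL   [C → L C C]
iiLCCL => iiiLCCL   [L → i L]
iiiLCCL => iiiCLCCL   [L → C L]
iiiCLCCL => iiiSCLCCL   [C → S C]
iiiSCLCCL => iiigCLCCL   [S → g]
iiigCLCCL => iiigiLCCL   [C → i]
iiigiLCCL => iiigixCCL   [L → x]
iiigixCCL => iiigixiCL   [C → i]
iiigixiCL => iiigixiiL   [C → i]
iiigixiiL => iiigixiix   [L → x]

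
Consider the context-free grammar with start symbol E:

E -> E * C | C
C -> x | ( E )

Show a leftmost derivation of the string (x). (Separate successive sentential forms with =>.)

E=>C=>(E)=>(C)=>(x)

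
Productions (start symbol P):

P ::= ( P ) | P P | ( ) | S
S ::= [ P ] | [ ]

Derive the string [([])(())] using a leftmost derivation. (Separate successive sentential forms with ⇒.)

P ⇒ S ⇒ [P] ⇒ [PP] ⇒ [(P)P] ⇒ [(S)P] ⇒ [([])P] ⇒ [([])(P)] ⇒ [([])(())]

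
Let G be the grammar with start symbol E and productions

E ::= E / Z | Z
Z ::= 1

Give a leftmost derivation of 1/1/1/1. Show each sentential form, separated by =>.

E => E/Z => E/Z/Z => E/Z/Z/Z => Z/Z/Z/Z => 1/Z/Z/Z => 1/1/Z/Z => 1/1/1/Z => 1/1/1/1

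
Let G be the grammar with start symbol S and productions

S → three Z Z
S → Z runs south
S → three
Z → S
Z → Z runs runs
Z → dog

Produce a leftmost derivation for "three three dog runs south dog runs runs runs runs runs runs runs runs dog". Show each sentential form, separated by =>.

S => three Z Z => three Z runs runs Z => three Z runs runs runs runs Z => three Z runs runs runs runs runs runs Z => three Z runs runs runs runs runs runs runs runs Z => three S runs runs runs runs runs runs runs runs Z => three three Z Z runs runs runs runs runs runs runs runs Z => three three S Z runs runs runs runs runs runs runs runs Z => three three Z runs south Z runs runs runs runs runs runs runs runs Z => three three dog runs south Z runs runs runs runs runs runs runs runs Z => three three dog runs south dog runs runs runs runs runs runs runs runs Z => three three dog runs south dog runs runs runs runs runs runs runs runs dog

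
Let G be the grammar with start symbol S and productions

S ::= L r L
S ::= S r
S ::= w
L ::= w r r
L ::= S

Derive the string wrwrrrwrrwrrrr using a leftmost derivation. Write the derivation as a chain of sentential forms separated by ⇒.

S⇒Sr⇒Srr⇒LrLrr⇒SrLrr⇒SrrLrr⇒LrLrrLrr⇒SrLrrLrr⇒LrLrLrrLrr⇒SrLrLrrLrr⇒wrLrLrrLrr⇒wrwrrrLrrLrr⇒wrwrrrSrrLrr⇒wrwrrrwrrLrr⇒wrwrrrwrrwrrrr

S ⇒ Sr   [S ::= S r]
Sr ⇒ Srr   [S ::= S r]
Srr ⇒ LrLrr   [S ::= L r L]
LrLrr ⇒ SrLrr   [L ::= S]
SrLrr ⇒ SrrLrr   [S ::= S r]
SrrLrr ⇒ LrLrrLrr   [S ::= L r L]
LrLrrLrr ⇒ SrLrrLrr   [L ::= S]
SrLrrLrr ⇒ LrLrLrrLrr   [S ::= L r L]
LrLrLrrLrr ⇒ SrLrLrrLrr   [L ::= S]
SrLrLrrLrr ⇒ wrLrLrrLrr   [S ::= w]
wrLrLrrLrr ⇒ wrwrrrLrrLrr   [L ::= w r r]
wrwrrrLrrLrr ⇒ wrwrrrSrrLrr   [L ::= S]
wrwrrrSrrLrr ⇒ wrwrrrwrrLrr   [S ::= w]
wrwrrrwrrLrr ⇒ wrwrrrwrrwrrrr   [L ::= w r r]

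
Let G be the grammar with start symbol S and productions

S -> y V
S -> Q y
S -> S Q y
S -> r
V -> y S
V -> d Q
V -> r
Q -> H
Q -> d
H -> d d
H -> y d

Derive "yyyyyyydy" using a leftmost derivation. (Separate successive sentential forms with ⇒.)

S ⇒ yV   [S -> y V]
yV ⇒ yyS   [V -> y S]
yyS ⇒ yyyV   [S -> y V]
yyyV ⇒ yyyyS   [V -> y S]
yyyyS ⇒ yyyyyV   [S -> y V]
yyyyyV ⇒ yyyyyyS   [V -> y S]
yyyyyyS ⇒ yyyyyyQy   [S -> Q y]
yyyyyyQy ⇒ yyyyyyHy   [Q -> H]
yyyyyyHy ⇒ yyyyyyydy   [H -> y d]

S ⇒ yV ⇒ yyS ⇒ yyyV ⇒ yyyyS ⇒ yyyyyV ⇒ yyyyyyS ⇒ yyyyyyQy ⇒ yyyyyyHy ⇒ yyyyyyydy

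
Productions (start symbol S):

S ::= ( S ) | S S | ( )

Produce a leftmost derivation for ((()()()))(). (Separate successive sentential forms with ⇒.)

S⇒SS⇒(S)S⇒((S))S⇒((SS))S⇒((SSS))S⇒((()SS))S⇒((()()S))S⇒((()()()))S⇒((()()()))()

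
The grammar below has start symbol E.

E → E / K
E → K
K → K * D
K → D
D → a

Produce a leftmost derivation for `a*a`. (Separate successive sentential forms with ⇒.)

E⇒K⇒K*D⇒D*D⇒a*D⇒a*a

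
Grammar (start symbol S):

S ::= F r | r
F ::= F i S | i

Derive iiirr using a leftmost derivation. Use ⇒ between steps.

S ⇒ Fr   [S ::= F r]
Fr ⇒ FiSr   [F ::= F i S]
FiSr ⇒ iiSr   [F ::= i]
iiSr ⇒ iiFrr   [S ::= F r]
iiFrr ⇒ iiirr   [F ::= i]

S ⇒ Fr ⇒ FiSr ⇒ iiSr ⇒ iiFrr ⇒ iiirr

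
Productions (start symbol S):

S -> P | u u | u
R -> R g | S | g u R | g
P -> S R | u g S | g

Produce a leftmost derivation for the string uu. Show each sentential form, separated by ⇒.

S⇒P⇒SR⇒uR⇒uS⇒uu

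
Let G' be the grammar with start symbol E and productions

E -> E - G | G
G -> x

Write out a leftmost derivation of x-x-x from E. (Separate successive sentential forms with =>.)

E => E-G => E-G-G => G-G-G => x-G-G => x-x-G => x-x-x

E => E-G   [E -> E - G]
E-G => E-G-G   [E -> E - G]
E-G-G => G-G-G   [E -> G]
G-G-G => x-G-G   [G -> x]
x-G-G => x-x-G   [G -> x]
x-x-G => x-x-x   [G -> x]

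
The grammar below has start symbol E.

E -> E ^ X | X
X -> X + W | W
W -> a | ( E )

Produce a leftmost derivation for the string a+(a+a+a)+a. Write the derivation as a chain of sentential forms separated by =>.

E => X   [E -> X]
X => X+W   [X -> X + W]
X+W => X+W+W   [X -> X + W]
X+W+W => W+W+W   [X -> W]
W+W+W => a+W+W   [W -> a]
a+W+W => a+(E)+W   [W -> ( E )]
a+(E)+W => a+(X)+W   [E -> X]
a+(X)+W => a+(X+W)+W   [X -> X + W]
a+(X+W)+W => a+(X+W+W)+W   [X -> X + W]
a+(X+W+W)+W => a+(W+W+W)+W   [X -> W]
a+(W+W+W)+W => a+(a+W+W)+W   [W -> a]
a+(a+W+W)+W => a+(a+a+W)+W   [W -> a]
a+(a+a+W)+W => a+(a+a+a)+W   [W -> a]
a+(a+a+a)+W => a+(a+a+a)+a   [W -> a]

E => X => X+W => X+W+W => W+W+W => a+W+W => a+(E)+W => a+(X)+W => a+(X+W)+W => a+(X+W+W)+W => a+(W+W+W)+W => a+(a+W+W)+W => a+(a+a+W)+W => a+(a+a+a)+W => a+(a+a+a)+a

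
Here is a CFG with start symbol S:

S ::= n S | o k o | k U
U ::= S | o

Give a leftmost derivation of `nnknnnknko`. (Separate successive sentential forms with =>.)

S => nS => nnS => nnkU => nnkS => nnknS => nnknnS => nnknnnS => nnknnnkU => nnknnnkS => nnknnnknS => nnknnnknkU => nnknnnknko

S => nS   [S ::= n S]
nS => nnS   [S ::= n S]
nnS => nnkU   [S ::= k U]
nnkU => nnkS   [U ::= S]
nnkS => nnknS   [S ::= n S]
nnknS => nnknnS   [S ::= n S]
nnknnS => nnknnnS   [S ::= n S]
nnknnnS => nnknnnkU   [S ::= k U]
nnknnnkU => nnknnnkS   [U ::= S]
nnknnnkS => nnknnnknS   [S ::= n S]
nnknnnknS => nnknnnknkU   [S ::= k U]
nnknnnknkU => nnknnnknko   [U ::= o]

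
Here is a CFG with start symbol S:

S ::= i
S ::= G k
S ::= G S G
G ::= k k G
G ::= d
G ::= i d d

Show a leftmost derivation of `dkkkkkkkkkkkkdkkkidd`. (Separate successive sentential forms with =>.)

S => GSG => dSG => dGkG => dkkGkG => dkkkkGkG => dkkkkkkGkG => dkkkkkkkkGkG => dkkkkkkkkkkGkG => dkkkkkkkkkkkkGkG => dkkkkkkkkkkkkdkG => dkkkkkkkkkkkkdkkkG => dkkkkkkkkkkkkdkkkidd

S => GSG   [S ::= G S G]
GSG => dSG   [G ::= d]
dSG => dGkG   [S ::= G k]
dGkG => dkkGkG   [G ::= k k G]
dkkGkG => dkkkkGkG   [G ::= k k G]
dkkkkGkG => dkkkkkkGkG   [G ::= k k G]
dkkkkkkGkG => dkkkkkkkkGkG   [G ::= k k G]
dkkkkkkkkGkG => dkkkkkkkkkkGkG   [G ::= k k G]
dkkkkkkkkkkGkG => dkkkkkkkkkkkkGkG   [G ::= k k G]
dkkkkkkkkkkkkGkG => dkkkkkkkkkkkkdkG   [G ::= d]
dkkkkkkkkkkkkdkG => dkkkkkkkkkkkkdkkkG   [G ::= k k G]
dkkkkkkkkkkkkdkkkG => dkkkkkkkkkkkkdkkkidd   [G ::= i d d]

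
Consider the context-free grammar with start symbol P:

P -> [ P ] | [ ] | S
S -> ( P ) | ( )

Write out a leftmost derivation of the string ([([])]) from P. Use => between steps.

P => S => (P) => ([P]) => ([S]) => ([(P)]) => ([([])])

P => S   [P -> S]
S => (P)   [S -> ( P )]
(P) => ([P])   [P -> [ P ]]
([P]) => ([S])   [P -> S]
([S]) => ([(P)])   [S -> ( P )]
([(P)]) => ([([])])   [P -> [ ]]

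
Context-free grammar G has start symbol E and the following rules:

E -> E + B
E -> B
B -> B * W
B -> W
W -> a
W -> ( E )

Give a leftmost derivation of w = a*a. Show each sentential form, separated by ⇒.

E ⇒ B   [E -> B]
B ⇒ B*W   [B -> B * W]
B*W ⇒ W*W   [B -> W]
W*W ⇒ a*W   [W -> a]
a*W ⇒ a*a   [W -> a]

E ⇒ B ⇒ B*W ⇒ W*W ⇒ a*W ⇒ a*a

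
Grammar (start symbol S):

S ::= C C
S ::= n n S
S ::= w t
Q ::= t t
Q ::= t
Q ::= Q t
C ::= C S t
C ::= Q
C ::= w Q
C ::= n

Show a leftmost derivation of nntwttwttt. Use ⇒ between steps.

S ⇒ nnS ⇒ nnCC ⇒ nnCStC ⇒ nnQStC ⇒ nntStC ⇒ nntCCtC ⇒ nntwQCtC ⇒ nntwQtCtC ⇒ nntwttCtC ⇒ nntwttwQtC ⇒ nntwttwttC ⇒ nntwttwttQ ⇒ nntwttwttt

S ⇒ nnS   [S ::= n n S]
nnS ⇒ nnCC   [S ::= C C]
nnCC ⇒ nnCStC   [C ::= C S t]
nnCStC ⇒ nnQStC   [C ::= Q]
nnQStC ⇒ nntStC   [Q ::= t]
nntStC ⇒ nntCCtC   [S ::= C C]
nntCCtC ⇒ nntwQCtC   [C ::= w Q]
nntwQCtC ⇒ nntwQtCtC   [Q ::= Q t]
nntwQtCtC ⇒ nntwttCtC   [Q ::= t]
nntwttCtC ⇒ nntwttwQtC   [C ::= w Q]
nntwttwQtC ⇒ nntwttwttC   [Q ::= t]
nntwttwttC ⇒ nntwttwttQ   [C ::= Q]
nntwttwttQ ⇒ nntwttwttt   [Q ::= t]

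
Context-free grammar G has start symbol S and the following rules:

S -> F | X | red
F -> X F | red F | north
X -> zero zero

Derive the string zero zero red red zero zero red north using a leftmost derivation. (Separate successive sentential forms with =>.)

S => F => X F => zero zero F => zero zero red F => zero zero red red F => zero zero red red X F => zero zero red red zero zero F => zero zero red red zero zero red F => zero zero red red zero zero red north

S => F   [S -> F]
F => X F   [F -> X F]
X F => zero zero F   [X -> zero zero]
zero zero F => zero zero red F   [F -> red F]
zero zero red F => zero zero red red F   [F -> red F]
zero zero red red F => zero zero red red X F   [F -> X F]
zero zero red red X F => zero zero red red zero zero F   [X -> zero zero]
zero zero red red zero zero F => zero zero red red zero zero red F   [F -> red F]
zero zero red red zero zero red F => zero zero red red zero zero red north   [F -> north]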